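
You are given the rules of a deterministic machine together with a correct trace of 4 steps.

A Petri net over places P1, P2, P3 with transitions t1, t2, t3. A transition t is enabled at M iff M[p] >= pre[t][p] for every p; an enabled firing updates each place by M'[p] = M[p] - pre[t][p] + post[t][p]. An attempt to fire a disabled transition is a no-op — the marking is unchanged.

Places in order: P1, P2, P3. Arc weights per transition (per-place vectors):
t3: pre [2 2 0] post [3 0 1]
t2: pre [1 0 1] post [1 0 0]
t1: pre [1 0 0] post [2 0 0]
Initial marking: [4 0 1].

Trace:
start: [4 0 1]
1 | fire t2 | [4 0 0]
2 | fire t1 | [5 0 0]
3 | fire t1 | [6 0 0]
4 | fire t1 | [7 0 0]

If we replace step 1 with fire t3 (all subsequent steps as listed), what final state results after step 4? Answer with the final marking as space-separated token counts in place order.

(re-executing from step 1 with the substitution; state before step 1: [4 0 1])
1 | fire t3 | [4 0 1]
2 | fire t1 | [5 0 1]
3 | fire t1 | [6 0 1]
4 | fire t1 | [7 0 1]

7 0 1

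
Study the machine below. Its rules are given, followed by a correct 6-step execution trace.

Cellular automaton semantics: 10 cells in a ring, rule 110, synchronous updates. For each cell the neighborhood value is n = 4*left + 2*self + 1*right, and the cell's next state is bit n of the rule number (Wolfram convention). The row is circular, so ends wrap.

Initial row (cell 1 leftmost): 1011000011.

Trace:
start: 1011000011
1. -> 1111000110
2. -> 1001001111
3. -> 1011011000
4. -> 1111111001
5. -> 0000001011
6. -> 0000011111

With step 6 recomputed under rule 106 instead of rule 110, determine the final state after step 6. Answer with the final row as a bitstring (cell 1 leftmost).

(re-executing step 6 under rule 106; state before step 6: 0000001011)
6. -> 0000010111

0000010111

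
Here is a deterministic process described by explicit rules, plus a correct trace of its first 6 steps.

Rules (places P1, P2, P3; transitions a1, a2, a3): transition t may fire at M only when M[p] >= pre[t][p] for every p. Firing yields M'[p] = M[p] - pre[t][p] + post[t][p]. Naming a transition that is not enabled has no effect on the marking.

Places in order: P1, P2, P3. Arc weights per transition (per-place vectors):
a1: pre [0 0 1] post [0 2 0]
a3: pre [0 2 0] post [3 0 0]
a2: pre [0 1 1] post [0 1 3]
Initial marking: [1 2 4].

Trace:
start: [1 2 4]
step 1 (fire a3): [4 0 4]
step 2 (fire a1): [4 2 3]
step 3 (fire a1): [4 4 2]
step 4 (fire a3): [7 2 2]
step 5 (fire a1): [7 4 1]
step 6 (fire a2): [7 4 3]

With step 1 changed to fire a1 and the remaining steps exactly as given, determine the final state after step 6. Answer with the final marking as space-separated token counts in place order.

(re-executing from step 1 with the substitution; state before step 1: [1 2 4])
step 1 (fire a1): [1 4 3]
step 2 (fire a1): [1 6 2]
step 3 (fire a1): [1 8 1]
step 4 (fire a3): [4 6 1]
step 5 (fire a1): [4 8 0]
step 6 (fire a2): [4 8 0]

4 8 0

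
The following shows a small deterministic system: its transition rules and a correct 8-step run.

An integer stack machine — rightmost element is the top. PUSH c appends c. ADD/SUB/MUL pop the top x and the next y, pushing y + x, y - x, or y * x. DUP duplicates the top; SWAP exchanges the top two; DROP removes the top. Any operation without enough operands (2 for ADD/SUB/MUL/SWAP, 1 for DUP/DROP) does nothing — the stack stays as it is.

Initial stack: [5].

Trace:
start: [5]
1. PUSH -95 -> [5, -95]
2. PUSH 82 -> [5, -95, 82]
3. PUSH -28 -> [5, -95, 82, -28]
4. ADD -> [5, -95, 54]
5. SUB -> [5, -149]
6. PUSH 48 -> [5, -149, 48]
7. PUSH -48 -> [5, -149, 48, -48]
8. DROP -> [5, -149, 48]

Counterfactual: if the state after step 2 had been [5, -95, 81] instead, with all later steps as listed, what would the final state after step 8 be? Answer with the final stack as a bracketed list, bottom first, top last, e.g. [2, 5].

[5, -148, 48]

state after step 2 := [5, -95, 81]
3. PUSH -28 -> [5, -95, 81, -28]
4. ADD -> [5, -95, 53]
5. SUB -> [5, -148]
6. PUSH 48 -> [5, -148, 48]
7. PUSH -48 -> [5, -148, 48, -48]
8. DROP -> [5, -148, 48]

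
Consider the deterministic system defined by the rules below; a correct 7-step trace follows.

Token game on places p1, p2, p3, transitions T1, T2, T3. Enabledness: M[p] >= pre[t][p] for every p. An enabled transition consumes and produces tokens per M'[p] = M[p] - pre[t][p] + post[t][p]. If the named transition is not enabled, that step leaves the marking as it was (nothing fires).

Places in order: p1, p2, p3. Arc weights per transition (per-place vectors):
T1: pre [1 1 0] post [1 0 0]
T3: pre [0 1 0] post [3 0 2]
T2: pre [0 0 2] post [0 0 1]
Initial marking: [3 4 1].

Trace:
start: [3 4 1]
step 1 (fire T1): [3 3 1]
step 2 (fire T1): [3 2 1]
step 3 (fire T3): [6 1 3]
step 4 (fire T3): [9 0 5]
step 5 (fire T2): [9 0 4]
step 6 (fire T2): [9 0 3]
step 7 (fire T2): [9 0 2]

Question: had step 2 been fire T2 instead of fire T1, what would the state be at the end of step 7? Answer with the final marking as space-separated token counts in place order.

(re-executing from step 2 with the substitution; state before step 2: [3 3 1])
step 2 (fire T2): [3 3 1]
step 3 (fire T3): [6 2 3]
step 4 (fire T3): [9 1 5]
step 5 (fire T2): [9 1 4]
step 6 (fire T2): [9 1 3]
step 7 (fire T2): [9 1 2]

9 1 2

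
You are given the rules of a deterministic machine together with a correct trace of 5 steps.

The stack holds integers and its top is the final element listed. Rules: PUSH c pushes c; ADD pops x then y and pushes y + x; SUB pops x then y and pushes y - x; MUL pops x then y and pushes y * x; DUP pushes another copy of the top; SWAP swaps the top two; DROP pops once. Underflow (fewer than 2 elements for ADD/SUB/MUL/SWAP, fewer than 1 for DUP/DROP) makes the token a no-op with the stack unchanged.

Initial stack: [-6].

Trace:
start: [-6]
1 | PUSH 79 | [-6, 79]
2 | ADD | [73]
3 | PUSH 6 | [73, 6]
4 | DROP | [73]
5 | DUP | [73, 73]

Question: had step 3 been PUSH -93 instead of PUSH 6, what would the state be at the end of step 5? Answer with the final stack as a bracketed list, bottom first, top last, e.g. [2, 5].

(re-executing from step 3 with the substitution; state before step 3: [73])
3 | PUSH -93 | [73, -93]
4 | DROP | [73]
5 | DUP | [73, 73]

[73, 73]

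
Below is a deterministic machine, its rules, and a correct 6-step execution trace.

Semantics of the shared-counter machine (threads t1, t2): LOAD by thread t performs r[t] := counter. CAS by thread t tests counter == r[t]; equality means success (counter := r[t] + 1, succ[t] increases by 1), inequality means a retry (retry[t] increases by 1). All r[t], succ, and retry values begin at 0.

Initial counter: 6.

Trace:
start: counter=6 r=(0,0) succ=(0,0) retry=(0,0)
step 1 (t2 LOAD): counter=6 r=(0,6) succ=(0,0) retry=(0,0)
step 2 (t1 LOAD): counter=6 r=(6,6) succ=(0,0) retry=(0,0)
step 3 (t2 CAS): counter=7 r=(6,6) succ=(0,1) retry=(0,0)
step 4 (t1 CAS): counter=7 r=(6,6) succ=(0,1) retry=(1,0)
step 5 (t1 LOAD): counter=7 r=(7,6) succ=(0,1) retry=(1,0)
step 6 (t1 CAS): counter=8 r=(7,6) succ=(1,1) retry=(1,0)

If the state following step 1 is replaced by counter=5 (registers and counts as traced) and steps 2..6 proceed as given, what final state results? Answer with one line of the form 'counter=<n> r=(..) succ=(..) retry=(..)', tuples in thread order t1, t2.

state after step 1 := counter=5 r=(0,6) succ=(0,0) retry=(0,0)
step 2 (t1 LOAD): counter=5 r=(5,6) succ=(0,0) retry=(0,0)
step 3 (t2 CAS): counter=5 r=(5,6) succ=(0,0) retry=(0,1)
step 4 (t1 CAS): counter=6 r=(5,6) succ=(1,0) retry=(0,1)
step 5 (t1 LOAD): counter=6 r=(6,6) succ=(1,0) retry=(0,1)
step 6 (t1 CAS): counter=7 r=(6,6) succ=(2,0) retry=(0,1)

counter=7 r=(6,6) succ=(2,0) retry=(0,1)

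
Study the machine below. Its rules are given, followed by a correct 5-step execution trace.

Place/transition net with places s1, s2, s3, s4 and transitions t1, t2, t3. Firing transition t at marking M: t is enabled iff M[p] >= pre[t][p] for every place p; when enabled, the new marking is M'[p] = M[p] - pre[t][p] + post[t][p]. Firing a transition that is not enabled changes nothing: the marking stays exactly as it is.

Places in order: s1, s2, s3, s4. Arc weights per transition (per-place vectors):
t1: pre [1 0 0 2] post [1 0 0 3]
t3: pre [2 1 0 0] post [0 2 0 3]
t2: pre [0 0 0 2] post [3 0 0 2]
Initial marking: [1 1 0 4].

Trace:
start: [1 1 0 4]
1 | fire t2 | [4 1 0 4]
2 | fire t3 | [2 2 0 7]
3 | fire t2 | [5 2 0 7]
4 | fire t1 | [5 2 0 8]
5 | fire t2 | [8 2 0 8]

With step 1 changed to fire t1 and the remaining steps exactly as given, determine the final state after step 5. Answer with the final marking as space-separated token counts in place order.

7 1 0 6

(re-executing from step 1 with the substitution; state before step 1: [1 1 0 4])
1 | fire t1 | [1 1 0 5]
2 | fire t3 | [1 1 0 5]
3 | fire t2 | [4 1 0 5]
4 | fire t1 | [4 1 0 6]
5 | fire t2 | [7 1 0 6]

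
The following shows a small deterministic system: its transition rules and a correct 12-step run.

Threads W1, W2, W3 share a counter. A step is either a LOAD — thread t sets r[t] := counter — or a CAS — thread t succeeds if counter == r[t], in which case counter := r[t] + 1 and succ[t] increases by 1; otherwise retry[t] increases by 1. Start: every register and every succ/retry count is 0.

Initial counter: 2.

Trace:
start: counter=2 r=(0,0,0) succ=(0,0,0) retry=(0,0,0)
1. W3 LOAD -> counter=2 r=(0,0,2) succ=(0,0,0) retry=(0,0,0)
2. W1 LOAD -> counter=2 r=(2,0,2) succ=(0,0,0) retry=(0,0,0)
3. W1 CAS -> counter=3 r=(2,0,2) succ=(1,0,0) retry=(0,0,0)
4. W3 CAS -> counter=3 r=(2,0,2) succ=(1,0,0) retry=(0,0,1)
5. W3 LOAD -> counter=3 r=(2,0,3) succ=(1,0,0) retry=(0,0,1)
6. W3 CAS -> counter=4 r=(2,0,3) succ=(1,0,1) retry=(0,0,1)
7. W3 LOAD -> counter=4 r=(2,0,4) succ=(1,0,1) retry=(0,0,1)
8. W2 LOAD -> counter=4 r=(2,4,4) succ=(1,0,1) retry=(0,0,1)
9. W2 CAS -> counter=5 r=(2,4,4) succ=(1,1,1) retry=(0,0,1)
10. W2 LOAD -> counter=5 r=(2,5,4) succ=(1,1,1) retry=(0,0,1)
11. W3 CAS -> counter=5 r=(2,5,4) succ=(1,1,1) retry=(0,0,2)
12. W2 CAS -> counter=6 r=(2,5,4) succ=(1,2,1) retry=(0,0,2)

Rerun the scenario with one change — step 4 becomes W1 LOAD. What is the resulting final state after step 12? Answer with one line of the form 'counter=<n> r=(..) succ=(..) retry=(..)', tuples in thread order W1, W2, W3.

(re-executing from step 4 with the substitution; state before step 4: counter=3 r=(2,0,2) succ=(1,0,0) retry=(0,0,0))
4. W1 LOAD -> counter=3 r=(3,0,2) succ=(1,0,0) retry=(0,0,0)
5. W3 LOAD -> counter=3 r=(3,0,3) succ=(1,0,0) retry=(0,0,0)
6. W3 CAS -> counter=4 r=(3,0,3) succ=(1,0,1) retry=(0,0,0)
7. W3 LOAD -> counter=4 r=(3,0,4) succ=(1,0,1) retry=(0,0,0)
8. W2 LOAD -> counter=4 r=(3,4,4) succ=(1,0,1) retry=(0,0,0)
9. W2 CAS -> counter=5 r=(3,4,4) succ=(1,1,1) retry=(0,0,0)
10. W2 LOAD -> counter=5 r=(3,5,4) succ=(1,1,1) retry=(0,0,0)
11. W3 CAS -> counter=5 r=(3,5,4) succ=(1,1,1) retry=(0,0,1)
12. W2 CAS -> counter=6 r=(3,5,4) succ=(1,2,1) retry=(0,0,1)

counter=6 r=(3,5,4) succ=(1,2,1) retry=(0,0,1)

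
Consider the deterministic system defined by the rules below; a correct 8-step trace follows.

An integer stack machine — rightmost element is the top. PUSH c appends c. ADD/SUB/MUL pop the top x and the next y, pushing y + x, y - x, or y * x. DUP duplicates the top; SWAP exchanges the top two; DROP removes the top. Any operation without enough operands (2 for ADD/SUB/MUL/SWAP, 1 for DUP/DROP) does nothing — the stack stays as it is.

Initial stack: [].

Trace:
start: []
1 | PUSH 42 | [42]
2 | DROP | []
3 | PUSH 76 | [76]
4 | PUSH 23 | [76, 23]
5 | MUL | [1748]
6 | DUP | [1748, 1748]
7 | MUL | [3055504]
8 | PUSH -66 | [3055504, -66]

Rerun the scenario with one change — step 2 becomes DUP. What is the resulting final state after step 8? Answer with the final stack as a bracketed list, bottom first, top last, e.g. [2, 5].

[42, 42, 3055504, -66]

(re-executing from step 2 with the substitution; state before step 2: [42])
2 | DUP | [42, 42]
3 | PUSH 76 | [42, 42, 76]
4 | PUSH 23 | [42, 42, 76, 23]
5 | MUL | [42, 42, 1748]
6 | DUP | [42, 42, 1748, 1748]
7 | MUL | [42, 42, 3055504]
8 | PUSH -66 | [42, 42, 3055504, -66]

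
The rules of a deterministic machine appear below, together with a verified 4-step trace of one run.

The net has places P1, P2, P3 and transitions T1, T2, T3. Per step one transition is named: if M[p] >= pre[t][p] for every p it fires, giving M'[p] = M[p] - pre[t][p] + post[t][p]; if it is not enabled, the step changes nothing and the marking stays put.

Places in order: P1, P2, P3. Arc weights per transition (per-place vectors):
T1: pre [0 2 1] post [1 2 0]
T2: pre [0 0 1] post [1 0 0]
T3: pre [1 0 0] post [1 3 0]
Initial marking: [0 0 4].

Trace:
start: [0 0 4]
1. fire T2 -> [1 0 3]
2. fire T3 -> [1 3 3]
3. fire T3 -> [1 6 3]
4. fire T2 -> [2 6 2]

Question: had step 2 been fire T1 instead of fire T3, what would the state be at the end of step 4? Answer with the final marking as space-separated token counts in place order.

(re-executing from step 2 with the substitution; state before step 2: [1 0 3])
2. fire T1 -> [1 0 3]
3. fire T3 -> [1 3 3]
4. fire T2 -> [2 3 2]

2 3 2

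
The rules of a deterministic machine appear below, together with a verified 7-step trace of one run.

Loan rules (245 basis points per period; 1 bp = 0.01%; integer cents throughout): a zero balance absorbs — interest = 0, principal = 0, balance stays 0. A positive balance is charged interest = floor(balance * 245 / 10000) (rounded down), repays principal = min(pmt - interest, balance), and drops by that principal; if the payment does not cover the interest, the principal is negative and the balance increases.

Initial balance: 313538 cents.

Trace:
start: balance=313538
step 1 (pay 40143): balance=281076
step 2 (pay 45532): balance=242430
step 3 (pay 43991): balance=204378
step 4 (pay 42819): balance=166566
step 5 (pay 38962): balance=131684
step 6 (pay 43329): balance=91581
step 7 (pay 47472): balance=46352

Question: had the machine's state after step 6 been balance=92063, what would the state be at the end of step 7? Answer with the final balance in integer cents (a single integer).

state after step 6 := balance=92063
step 7 (pay 47472): balance=46846

46846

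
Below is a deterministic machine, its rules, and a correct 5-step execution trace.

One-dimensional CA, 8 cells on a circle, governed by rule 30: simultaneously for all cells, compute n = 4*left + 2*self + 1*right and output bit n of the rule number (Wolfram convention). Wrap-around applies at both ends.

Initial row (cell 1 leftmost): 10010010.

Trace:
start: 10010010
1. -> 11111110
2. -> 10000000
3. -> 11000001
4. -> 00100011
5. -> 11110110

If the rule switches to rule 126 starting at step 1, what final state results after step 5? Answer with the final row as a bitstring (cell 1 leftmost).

(re-executing steps 1..5 under rule 126; state before step 1: 10010010)
1. -> 11111111
2. -> 00000000
3. -> 00000000
4. -> 00000000
5. -> 00000000

00000000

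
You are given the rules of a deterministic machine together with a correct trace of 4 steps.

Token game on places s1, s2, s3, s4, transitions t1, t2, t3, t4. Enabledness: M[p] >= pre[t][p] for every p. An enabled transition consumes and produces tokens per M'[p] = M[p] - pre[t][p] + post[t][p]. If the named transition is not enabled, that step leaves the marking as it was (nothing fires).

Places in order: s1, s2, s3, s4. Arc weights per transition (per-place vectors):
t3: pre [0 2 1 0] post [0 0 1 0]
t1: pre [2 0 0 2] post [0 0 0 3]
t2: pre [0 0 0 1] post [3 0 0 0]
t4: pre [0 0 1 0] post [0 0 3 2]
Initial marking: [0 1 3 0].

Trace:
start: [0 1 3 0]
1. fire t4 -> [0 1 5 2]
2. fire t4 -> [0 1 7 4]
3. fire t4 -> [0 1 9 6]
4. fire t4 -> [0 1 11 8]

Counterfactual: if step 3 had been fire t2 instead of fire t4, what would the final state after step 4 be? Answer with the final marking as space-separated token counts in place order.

(re-executing from step 3 with the substitution; state before step 3: [0 1 7 4])
3. fire t2 -> [3 1 7 3]
4. fire t4 -> [3 1 9 5]

3 1 9 5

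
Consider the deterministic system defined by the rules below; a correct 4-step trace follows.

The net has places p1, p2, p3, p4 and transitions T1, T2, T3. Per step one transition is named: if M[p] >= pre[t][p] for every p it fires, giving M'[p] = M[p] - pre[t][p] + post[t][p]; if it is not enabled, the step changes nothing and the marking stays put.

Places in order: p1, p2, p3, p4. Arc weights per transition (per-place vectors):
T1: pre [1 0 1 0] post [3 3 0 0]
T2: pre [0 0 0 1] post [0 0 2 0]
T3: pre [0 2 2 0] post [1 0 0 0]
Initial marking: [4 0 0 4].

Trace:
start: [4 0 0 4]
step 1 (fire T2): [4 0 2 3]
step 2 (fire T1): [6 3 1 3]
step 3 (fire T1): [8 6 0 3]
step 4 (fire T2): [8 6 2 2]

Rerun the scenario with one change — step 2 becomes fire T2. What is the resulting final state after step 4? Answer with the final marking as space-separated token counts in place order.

6 3 5 1

(re-executing from step 2 with the substitution; state before step 2: [4 0 2 3])
step 2 (fire T2): [4 0 4 2]
step 3 (fire T1): [6 3 3 2]
step 4 (fire T2): [6 3 5 1]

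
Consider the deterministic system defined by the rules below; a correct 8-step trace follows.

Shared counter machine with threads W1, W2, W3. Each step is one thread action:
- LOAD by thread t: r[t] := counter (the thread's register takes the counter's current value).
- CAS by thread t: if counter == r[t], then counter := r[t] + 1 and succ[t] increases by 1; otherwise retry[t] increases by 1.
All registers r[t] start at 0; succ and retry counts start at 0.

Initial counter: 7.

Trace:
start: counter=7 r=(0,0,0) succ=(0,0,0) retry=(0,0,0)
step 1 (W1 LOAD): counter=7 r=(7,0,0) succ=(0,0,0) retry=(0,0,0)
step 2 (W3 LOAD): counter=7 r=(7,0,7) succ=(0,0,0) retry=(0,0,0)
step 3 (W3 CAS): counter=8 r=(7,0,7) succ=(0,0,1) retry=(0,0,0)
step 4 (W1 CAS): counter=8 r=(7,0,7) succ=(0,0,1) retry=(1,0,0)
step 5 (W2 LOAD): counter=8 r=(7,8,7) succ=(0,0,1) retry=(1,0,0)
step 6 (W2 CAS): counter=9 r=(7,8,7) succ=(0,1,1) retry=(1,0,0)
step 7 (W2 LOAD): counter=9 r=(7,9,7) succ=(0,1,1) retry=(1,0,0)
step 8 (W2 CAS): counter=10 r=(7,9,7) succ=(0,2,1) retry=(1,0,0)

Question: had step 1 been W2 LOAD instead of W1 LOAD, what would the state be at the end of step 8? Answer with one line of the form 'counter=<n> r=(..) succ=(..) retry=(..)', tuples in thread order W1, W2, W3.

(re-executing from step 1 with the substitution; state before step 1: counter=7 r=(0,0,0) succ=(0,0,0) retry=(0,0,0))
step 1 (W2 LOAD): counter=7 r=(0,7,0) succ=(0,0,0) retry=(0,0,0)
step 2 (W3 LOAD): counter=7 r=(0,7,7) succ=(0,0,0) retry=(0,0,0)
step 3 (W3 CAS): counter=8 r=(0,7,7) succ=(0,0,1) retry=(0,0,0)
step 4 (W1 CAS): counter=8 r=(0,7,7) succ=(0,0,1) retry=(1,0,0)
step 5 (W2 LOAD): counter=8 r=(0,8,7) succ=(0,0,1) retry=(1,0,0)
step 6 (W2 CAS): counter=9 r=(0,8,7) succ=(0,1,1) retry=(1,0,0)
step 7 (W2 LOAD): counter=9 r=(0,9,7) succ=(0,1,1) retry=(1,0,0)
step 8 (W2 CAS): counter=10 r=(0,9,7) succ=(0,2,1) retry=(1,0,0)

counter=10 r=(0,9,7) succ=(0,2,1) retry=(1,0,0)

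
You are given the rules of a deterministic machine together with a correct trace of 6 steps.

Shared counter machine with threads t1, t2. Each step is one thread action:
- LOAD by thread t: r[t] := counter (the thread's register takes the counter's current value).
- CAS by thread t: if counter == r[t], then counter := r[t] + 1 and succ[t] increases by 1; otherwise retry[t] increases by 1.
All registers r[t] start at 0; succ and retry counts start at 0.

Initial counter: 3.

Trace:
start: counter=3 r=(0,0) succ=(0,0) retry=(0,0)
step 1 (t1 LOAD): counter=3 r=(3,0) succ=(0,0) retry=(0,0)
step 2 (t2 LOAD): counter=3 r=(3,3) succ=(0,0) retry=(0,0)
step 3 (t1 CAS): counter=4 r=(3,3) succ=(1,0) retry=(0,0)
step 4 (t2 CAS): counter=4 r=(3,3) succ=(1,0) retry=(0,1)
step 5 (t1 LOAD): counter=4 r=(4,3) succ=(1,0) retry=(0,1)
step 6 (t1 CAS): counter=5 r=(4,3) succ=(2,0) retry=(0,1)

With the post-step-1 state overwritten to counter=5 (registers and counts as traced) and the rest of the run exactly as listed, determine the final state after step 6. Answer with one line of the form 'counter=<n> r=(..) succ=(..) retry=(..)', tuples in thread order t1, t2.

counter=7 r=(6,5) succ=(1,1) retry=(1,0)

state after step 1 := counter=5 r=(3,0) succ=(0,0) retry=(0,0)
step 2 (t2 LOAD): counter=5 r=(3,5) succ=(0,0) retry=(0,0)
step 3 (t1 CAS): counter=5 r=(3,5) succ=(0,0) retry=(1,0)
step 4 (t2 CAS): counter=6 r=(3,5) succ=(0,1) retry=(1,0)
step 5 (t1 LOAD): counter=6 r=(6,5) succ=(0,1) retry=(1,0)
step 6 (t1 CAS): counter=7 r=(6,5) succ=(1,1) retry=(1,0)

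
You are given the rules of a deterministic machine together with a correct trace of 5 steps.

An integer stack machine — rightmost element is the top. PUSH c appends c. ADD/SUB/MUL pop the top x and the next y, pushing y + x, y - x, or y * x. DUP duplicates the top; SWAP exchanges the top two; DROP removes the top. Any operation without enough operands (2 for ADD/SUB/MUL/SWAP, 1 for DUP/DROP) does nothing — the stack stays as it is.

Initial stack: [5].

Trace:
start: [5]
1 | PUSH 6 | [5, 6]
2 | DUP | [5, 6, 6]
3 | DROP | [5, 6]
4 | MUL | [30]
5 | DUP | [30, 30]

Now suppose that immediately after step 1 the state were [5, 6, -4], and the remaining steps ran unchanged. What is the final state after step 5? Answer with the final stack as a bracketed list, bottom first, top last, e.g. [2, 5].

state after step 1 := [5, 6, -4]
2 | DUP | [5, 6, -4, -4]
3 | DROP | [5, 6, -4]
4 | MUL | [5, -24]
5 | DUP | [5, -24, -24]

[5, -24, -24]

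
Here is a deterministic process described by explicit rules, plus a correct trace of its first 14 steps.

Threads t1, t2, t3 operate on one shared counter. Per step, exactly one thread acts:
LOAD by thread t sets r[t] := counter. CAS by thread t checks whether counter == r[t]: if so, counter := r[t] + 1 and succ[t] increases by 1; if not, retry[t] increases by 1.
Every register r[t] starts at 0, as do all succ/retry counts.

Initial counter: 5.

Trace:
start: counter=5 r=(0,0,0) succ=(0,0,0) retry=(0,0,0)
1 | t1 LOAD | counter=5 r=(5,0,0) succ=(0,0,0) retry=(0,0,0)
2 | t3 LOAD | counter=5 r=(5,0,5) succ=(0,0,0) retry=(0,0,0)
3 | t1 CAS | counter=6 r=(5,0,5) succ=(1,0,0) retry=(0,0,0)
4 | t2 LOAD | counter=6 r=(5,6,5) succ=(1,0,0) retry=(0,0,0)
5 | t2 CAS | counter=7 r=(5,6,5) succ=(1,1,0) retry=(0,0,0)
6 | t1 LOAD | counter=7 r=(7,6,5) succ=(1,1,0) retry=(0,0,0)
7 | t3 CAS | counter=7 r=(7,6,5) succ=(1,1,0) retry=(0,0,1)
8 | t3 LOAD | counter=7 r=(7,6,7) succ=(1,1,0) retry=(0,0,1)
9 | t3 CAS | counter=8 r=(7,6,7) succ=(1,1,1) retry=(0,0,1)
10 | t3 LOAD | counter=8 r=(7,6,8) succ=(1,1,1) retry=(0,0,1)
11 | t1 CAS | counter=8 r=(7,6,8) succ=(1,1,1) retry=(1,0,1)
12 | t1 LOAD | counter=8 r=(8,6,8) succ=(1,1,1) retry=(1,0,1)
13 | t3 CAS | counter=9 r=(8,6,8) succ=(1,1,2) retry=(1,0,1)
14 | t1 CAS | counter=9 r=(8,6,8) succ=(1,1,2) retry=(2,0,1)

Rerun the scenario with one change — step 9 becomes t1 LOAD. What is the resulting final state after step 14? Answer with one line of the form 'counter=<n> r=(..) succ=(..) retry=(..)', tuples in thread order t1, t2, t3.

(re-executing from step 9 with the substitution; state before step 9: counter=7 r=(7,6,7) succ=(1,1,0) retry=(0,0,1))
9 | t1 LOAD | counter=7 r=(7,6,7) succ=(1,1,0) retry=(0,0,1)
10 | t3 LOAD | counter=7 r=(7,6,7) succ=(1,1,0) retry=(0,0,1)
11 | t1 CAS | counter=8 r=(7,6,7) succ=(2,1,0) retry=(0,0,1)
12 | t1 LOAD | counter=8 r=(8,6,7) succ=(2,1,0) retry=(0,0,1)
13 | t3 CAS | counter=8 r=(8,6,7) succ=(2,1,0) retry=(0,0,2)
14 | t1 CAS | counter=9 r=(8,6,7) succ=(3,1,0) retry=(0,0,2)

counter=9 r=(8,6,7) succ=(3,1,0) retry=(0,0,2)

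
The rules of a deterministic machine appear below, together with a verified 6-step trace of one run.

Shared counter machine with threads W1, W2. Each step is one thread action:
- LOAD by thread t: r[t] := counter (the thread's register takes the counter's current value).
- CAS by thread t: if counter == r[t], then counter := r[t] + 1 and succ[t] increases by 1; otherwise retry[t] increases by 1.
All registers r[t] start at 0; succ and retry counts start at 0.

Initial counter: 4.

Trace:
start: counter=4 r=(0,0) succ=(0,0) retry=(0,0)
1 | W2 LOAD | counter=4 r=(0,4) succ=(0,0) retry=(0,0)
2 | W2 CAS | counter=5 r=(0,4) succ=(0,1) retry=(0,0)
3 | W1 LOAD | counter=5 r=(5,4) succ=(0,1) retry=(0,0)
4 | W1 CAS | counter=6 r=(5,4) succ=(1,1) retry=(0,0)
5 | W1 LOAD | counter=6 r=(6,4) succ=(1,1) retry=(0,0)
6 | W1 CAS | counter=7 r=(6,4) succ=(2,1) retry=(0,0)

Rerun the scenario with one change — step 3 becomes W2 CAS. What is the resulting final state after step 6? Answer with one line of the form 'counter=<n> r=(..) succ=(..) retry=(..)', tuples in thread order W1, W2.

counter=6 r=(5,4) succ=(1,1) retry=(1,1)

(re-executing from step 3 with the substitution; state before step 3: counter=5 r=(0,4) succ=(0,1) retry=(0,0))
3 | W2 CAS | counter=5 r=(0,4) succ=(0,1) retry=(0,1)
4 | W1 CAS | counter=5 r=(0,4) succ=(0,1) retry=(1,1)
5 | W1 LOAD | counter=5 r=(5,4) succ=(0,1) retry=(1,1)
6 | W1 CAS | counter=6 r=(5,4) succ=(1,1) retry=(1,1)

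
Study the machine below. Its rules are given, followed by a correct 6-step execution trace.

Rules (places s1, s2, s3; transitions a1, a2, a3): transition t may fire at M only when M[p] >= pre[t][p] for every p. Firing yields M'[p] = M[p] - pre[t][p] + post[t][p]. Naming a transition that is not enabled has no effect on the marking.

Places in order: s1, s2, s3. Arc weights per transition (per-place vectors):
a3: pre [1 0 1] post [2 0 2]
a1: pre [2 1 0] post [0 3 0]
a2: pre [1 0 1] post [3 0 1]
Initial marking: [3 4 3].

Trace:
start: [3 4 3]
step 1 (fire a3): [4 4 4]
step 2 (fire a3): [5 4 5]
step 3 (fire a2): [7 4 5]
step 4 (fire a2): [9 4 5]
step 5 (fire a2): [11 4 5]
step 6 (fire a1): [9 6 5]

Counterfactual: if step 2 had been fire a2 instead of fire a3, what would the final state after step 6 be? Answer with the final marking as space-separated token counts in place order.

10 6 4

(re-executing from step 2 with the substitution; state before step 2: [4 4 4])
step 2 (fire a2): [6 4 4]
step 3 (fire a2): [8 4 4]
step 4 (fire a2): [10 4 4]
step 5 (fire a2): [12 4 4]
step 6 (fire a1): [10 6 4]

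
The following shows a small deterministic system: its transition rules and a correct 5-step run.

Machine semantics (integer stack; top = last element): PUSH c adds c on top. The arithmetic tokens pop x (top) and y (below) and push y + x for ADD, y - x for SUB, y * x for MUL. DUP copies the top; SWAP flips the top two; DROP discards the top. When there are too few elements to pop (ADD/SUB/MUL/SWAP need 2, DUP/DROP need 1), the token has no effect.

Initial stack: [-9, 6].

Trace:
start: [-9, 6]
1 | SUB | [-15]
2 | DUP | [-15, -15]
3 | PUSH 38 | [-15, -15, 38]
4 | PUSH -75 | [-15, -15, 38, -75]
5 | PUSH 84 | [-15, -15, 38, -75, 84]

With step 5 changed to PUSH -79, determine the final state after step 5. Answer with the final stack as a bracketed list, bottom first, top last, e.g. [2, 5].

(re-executing from step 5 with the substitution; state before step 5: [-15, -15, 38, -75])
5 | PUSH -79 | [-15, -15, 38, -75, -79]

[-15, -15, 38, -75, -79]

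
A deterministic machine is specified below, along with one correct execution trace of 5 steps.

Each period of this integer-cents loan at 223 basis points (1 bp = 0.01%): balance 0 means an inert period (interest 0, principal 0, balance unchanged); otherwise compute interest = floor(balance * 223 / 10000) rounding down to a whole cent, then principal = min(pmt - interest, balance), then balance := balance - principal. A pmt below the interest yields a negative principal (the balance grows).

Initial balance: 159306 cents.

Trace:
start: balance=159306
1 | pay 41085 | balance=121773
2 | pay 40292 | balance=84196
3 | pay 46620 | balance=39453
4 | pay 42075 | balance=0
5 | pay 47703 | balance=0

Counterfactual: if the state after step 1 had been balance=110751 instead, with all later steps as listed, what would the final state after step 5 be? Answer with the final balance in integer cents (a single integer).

0

state after step 1 := balance=110751
2 | pay 40292 | balance=72928
3 | pay 46620 | balance=27934
4 | pay 42075 | balance=0
5 | pay 47703 | balance=0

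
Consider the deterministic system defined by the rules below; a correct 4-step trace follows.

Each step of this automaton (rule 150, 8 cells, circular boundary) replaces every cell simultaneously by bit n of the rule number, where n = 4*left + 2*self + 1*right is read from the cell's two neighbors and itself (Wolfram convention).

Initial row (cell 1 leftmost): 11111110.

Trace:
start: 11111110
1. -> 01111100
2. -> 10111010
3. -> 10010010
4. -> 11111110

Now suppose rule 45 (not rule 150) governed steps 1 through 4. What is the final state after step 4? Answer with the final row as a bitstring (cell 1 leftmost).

00101010

(re-executing steps 1..4 under rule 45; state before step 1: 11111110)
1. -> 10000001
2. -> 00111101
3. -> 00100011
4. -> 00101010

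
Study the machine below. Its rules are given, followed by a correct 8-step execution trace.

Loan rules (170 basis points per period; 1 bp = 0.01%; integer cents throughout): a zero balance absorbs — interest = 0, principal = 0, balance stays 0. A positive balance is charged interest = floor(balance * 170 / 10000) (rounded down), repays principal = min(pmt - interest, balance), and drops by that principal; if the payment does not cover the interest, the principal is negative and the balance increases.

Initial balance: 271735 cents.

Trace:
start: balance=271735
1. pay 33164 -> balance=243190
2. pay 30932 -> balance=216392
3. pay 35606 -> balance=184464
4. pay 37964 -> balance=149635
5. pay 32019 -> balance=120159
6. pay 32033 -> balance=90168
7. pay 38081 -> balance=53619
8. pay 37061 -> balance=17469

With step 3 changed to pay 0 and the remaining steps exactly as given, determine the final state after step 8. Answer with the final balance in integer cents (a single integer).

56208

(re-executing from step 3 with the substitution; state before step 3: balance=216392)
3. pay 0 -> balance=220070
4. pay 37964 -> balance=185847
5. pay 32019 -> balance=156987
6. pay 32033 -> balance=127622
7. pay 38081 -> balance=91710
8. pay 37061 -> balance=56208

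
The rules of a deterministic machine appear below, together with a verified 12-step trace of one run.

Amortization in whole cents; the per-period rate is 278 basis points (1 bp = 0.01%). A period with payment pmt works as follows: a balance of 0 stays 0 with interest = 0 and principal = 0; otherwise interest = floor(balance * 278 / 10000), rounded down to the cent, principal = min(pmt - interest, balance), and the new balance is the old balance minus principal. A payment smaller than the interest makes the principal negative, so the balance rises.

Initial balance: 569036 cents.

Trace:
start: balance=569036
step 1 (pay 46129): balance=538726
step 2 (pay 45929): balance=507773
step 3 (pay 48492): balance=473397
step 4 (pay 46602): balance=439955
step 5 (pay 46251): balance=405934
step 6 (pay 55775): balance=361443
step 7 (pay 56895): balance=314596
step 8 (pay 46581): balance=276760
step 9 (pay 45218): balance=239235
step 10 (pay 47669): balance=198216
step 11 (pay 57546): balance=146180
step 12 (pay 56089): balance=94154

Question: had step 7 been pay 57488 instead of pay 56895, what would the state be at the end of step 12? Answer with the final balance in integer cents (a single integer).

93475

(re-executing from step 7 with the substitution; state before step 7: balance=361443)
step 7 (pay 57488): balance=314003
step 8 (pay 46581): balance=276151
step 9 (pay 45218): balance=238609
step 10 (pay 47669): balance=197573
step 11 (pay 57546): balance=145519
step 12 (pay 56089): balance=93475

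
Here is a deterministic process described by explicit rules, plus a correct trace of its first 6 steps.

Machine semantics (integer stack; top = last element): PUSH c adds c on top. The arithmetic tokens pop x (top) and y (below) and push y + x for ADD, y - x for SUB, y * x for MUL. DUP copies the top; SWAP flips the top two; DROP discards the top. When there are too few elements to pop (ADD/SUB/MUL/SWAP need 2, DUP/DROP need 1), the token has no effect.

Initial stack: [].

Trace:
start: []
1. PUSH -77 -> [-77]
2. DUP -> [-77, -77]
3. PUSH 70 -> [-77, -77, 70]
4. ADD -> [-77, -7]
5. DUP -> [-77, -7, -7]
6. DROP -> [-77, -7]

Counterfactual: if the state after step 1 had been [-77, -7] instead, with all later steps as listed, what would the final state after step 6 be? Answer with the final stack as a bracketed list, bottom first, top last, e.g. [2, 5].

[-77, -7, 63]

state after step 1 := [-77, -7]
2. DUP -> [-77, -7, -7]
3. PUSH 70 -> [-77, -7, -7, 70]
4. ADD -> [-77, -7, 63]
5. DUP -> [-77, -7, 63, 63]
6. DROP -> [-77, -7, 63]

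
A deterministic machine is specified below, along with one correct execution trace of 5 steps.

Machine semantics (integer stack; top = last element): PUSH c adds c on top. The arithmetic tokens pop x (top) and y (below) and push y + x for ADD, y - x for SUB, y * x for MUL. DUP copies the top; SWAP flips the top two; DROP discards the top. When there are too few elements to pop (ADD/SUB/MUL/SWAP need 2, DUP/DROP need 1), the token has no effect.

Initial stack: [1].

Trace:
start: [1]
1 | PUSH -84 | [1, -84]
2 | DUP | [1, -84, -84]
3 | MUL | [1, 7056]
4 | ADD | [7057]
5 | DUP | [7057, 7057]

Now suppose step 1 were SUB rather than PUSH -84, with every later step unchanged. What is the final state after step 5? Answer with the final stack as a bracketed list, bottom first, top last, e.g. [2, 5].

(re-executing from step 1 with the substitution; state before step 1: [1])
1 | SUB | [1]
2 | DUP | [1, 1]
3 | MUL | [1]
4 | ADD | [1]
5 | DUP | [1, 1]

[1, 1]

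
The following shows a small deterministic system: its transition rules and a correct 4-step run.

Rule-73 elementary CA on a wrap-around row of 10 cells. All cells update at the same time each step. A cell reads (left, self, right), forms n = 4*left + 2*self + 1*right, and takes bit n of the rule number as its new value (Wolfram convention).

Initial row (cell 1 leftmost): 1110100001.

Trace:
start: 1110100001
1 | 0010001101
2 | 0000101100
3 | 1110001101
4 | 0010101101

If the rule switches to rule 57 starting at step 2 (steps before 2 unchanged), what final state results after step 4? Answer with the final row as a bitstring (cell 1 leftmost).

1010101010

(re-executing steps 2..4 under rule 57; state before step 2: 0010001101)
2 | 1001101010
3 | 0101010101
4 | 1010101010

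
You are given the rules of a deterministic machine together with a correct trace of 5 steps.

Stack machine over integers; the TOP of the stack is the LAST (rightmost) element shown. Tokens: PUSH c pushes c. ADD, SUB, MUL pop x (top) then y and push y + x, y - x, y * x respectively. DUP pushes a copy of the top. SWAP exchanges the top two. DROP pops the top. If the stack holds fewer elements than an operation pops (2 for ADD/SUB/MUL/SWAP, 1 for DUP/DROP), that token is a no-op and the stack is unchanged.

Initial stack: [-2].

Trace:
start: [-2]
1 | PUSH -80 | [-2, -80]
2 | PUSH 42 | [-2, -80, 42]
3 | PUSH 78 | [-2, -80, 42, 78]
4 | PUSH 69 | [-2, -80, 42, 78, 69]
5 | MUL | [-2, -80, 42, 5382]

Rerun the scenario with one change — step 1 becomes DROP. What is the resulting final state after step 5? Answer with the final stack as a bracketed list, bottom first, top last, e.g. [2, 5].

(re-executing from step 1 with the substitution; state before step 1: [-2])
1 | DROP | []
2 | PUSH 42 | [42]
3 | PUSH 78 | [42, 78]
4 | PUSH 69 | [42, 78, 69]
5 | MUL | [42, 5382]

[42, 5382]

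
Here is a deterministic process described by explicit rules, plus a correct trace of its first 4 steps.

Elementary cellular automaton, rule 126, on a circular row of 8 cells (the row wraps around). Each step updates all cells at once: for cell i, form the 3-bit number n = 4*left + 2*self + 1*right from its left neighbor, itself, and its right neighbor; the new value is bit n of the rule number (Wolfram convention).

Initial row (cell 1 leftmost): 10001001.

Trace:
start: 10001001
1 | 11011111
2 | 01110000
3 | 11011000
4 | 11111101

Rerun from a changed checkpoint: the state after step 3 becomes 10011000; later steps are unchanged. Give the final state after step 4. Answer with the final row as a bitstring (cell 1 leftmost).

11111101

state after step 3 := 10011000
4 | 11111101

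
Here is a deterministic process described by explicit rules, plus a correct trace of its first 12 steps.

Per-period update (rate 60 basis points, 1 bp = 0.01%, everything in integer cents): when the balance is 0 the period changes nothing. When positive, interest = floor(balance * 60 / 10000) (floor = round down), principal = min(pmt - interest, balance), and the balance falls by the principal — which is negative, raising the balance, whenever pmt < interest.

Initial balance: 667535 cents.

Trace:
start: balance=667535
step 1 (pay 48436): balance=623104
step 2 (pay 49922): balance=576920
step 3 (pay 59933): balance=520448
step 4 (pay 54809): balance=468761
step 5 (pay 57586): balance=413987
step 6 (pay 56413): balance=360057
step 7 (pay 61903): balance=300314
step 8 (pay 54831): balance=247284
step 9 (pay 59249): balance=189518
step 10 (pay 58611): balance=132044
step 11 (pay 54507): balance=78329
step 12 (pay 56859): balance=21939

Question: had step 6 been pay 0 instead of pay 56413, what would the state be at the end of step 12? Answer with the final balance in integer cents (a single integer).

(re-executing from step 6 with the substitution; state before step 6: balance=413987)
step 6 (pay 0): balance=416470
step 7 (pay 61903): balance=357065
step 8 (pay 54831): balance=304376
step 9 (pay 59249): balance=246953
step 10 (pay 58611): balance=189823
step 11 (pay 54507): balance=136454
step 12 (pay 56859): balance=80413

80413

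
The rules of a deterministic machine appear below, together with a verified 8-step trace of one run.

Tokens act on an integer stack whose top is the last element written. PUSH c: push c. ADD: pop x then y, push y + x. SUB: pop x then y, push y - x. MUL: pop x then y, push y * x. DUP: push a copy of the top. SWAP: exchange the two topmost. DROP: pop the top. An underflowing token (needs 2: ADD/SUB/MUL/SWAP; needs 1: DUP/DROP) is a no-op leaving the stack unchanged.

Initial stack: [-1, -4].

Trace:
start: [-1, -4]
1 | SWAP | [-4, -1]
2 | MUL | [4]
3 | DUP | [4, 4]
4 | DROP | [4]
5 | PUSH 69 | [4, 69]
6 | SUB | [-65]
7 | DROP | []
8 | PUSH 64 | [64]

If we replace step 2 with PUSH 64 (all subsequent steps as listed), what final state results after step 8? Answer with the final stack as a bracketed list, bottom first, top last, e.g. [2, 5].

(re-executing from step 2 with the substitution; state before step 2: [-4, -1])
2 | PUSH 64 | [-4, -1, 64]
3 | DUP | [-4, -1, 64, 64]
4 | DROP | [-4, -1, 64]
5 | PUSH 69 | [-4, -1, 64, 69]
6 | SUB | [-4, -1, -5]
7 | DROP | [-4, -1]
8 | PUSH 64 | [-4, -1, 64]

[-4, -1, 64]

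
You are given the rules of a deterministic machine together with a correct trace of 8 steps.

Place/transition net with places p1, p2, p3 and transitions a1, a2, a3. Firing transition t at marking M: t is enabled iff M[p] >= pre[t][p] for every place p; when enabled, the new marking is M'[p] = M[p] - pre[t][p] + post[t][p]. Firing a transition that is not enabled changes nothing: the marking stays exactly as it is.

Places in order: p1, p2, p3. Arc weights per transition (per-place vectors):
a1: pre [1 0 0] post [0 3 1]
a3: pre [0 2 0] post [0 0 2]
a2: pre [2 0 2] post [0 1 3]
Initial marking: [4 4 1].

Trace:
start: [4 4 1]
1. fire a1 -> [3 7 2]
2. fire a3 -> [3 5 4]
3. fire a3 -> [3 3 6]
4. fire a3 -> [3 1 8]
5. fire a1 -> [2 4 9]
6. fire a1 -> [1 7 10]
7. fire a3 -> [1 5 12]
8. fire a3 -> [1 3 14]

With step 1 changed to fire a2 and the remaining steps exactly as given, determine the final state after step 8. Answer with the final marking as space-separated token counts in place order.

(re-executing from step 1 with the substitution; state before step 1: [4 4 1])
1. fire a2 -> [4 4 1]
2. fire a3 -> [4 2 3]
3. fire a3 -> [4 0 5]
4. fire a3 -> [4 0 5]
5. fire a1 -> [3 3 6]
6. fire a1 -> [2 6 7]
7. fire a3 -> [2 4 9]
8. fire a3 -> [2 2 11]

2 2 11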